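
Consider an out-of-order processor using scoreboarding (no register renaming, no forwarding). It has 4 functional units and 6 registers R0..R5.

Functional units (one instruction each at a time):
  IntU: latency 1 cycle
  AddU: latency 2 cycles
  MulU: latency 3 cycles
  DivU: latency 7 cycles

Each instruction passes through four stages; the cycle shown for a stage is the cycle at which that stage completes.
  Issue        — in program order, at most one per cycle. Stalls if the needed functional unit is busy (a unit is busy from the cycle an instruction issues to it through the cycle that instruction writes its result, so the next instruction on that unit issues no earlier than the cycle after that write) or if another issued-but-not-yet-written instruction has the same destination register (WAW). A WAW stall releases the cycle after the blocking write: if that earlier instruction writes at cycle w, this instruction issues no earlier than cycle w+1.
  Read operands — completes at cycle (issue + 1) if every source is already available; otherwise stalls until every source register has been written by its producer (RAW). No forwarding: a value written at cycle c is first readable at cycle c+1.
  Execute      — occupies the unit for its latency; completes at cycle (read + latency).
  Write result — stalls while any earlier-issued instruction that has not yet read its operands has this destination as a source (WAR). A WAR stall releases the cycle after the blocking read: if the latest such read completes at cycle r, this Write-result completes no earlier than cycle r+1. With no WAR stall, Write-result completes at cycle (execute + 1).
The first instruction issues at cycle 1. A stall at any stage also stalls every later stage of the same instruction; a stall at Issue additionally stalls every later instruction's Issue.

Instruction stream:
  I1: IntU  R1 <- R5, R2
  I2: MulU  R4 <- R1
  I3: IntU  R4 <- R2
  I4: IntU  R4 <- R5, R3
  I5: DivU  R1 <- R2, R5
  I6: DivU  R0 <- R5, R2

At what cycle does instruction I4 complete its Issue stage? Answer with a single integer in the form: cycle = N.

cycle = 14

I1 -> (1, 2, 3, 4)
I2 -> (2, 5, 8, 9)  // RAW R1: wait I1 write@4
I3 -> (10, 11, 12, 13)  // WAW R4: wait I2 write@9
I4 -> (14, 15, 16, 17)  // struct: IntU busy until I3 writes@13
I5 -> (15, 16, 23, 24)
I6 -> (25, 26, 33, 34)  // struct: DivU busy until I5 writes@24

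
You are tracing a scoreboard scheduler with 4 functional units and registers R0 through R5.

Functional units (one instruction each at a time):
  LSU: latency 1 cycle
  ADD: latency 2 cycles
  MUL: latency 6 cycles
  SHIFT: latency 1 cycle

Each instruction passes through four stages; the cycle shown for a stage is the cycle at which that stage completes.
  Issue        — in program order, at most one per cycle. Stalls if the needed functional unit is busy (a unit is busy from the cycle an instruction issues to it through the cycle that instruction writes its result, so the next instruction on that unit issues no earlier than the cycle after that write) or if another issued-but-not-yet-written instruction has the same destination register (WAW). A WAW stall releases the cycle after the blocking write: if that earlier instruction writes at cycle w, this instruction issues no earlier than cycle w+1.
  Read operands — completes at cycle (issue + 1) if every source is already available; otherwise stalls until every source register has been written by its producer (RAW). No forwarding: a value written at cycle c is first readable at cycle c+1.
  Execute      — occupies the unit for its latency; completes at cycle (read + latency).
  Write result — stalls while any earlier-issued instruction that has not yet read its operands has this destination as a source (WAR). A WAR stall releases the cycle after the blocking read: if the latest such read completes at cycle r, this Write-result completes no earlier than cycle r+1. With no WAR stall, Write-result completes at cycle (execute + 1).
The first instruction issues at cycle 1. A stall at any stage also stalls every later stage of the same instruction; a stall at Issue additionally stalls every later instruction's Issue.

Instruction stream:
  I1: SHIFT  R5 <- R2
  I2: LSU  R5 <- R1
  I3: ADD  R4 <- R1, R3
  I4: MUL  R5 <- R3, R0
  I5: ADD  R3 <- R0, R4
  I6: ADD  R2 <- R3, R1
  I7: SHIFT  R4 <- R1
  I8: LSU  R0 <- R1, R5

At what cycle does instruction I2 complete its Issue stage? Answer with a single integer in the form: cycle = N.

cycle = 5

[1] issue I1 (SHIFT)
[2] I1 read-ops
[3] I1 finished on SHIFT
[4] I1→R5
[5] issue I2 (LSU)
[6] I2 read-ops; issue I3 (ADD)
[7] I2 finished on LSU; I3 read-ops
[8] I2→R5
[9] I3 finished on ADD; issue I4 (MUL)
[10] I3→R4; I4 read-ops
[11] issue I5 (ADD)
[12] I5 read-ops
[14] I5 finished on ADD
[15] I5→R3
[16] I4 finished on MUL; issue I6 (ADD)
[17] I4→R5; I6 read-ops; issue I7 (SHIFT)
[18] I7 read-ops; issue I8 (LSU)
[19] I6 finished on ADD; I7 finished on SHIFT; I8 read-ops
[20] I6→R2; I7→R4; I8 finished on LSU
[21] I8→R0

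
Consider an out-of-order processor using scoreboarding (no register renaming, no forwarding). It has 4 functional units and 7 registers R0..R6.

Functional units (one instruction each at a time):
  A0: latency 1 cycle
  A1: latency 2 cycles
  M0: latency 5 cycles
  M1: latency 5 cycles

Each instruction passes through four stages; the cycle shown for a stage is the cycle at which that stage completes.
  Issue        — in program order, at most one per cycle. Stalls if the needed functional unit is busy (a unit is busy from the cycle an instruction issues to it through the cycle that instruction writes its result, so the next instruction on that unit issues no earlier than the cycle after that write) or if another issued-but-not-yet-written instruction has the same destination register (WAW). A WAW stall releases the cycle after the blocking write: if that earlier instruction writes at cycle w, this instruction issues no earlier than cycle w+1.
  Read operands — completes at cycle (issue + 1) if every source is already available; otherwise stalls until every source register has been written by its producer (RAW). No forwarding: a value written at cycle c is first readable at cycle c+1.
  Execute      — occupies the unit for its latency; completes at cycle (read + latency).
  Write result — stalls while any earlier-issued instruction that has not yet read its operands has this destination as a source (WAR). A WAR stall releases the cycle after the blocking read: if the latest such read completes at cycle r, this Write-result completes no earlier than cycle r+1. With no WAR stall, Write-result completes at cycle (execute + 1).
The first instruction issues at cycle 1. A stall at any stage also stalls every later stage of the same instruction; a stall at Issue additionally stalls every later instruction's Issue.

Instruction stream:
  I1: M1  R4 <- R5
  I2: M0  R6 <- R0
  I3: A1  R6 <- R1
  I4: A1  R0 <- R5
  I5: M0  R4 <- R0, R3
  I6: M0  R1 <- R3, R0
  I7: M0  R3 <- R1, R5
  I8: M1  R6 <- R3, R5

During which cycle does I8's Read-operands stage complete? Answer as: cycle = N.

cycle = 43

I1  is:1  ro:2  ex:7  wr:8
I2  is:2  ro:3  ex:8  wr:9
I3  is:10  ro:11  ex:13  wr:14  — WAW R6: wait I2 write@9
I4  is:15  ro:16  ex:18  wr:19  — struct: A1 busy until I3 writes@14
I5  is:16  ro:20  ex:25  wr:26  — RAW R0: wait I4 write@19
I6  is:27  ro:28  ex:33  wr:34  — struct: M0 busy until I5 writes@26
I7  is:35  ro:36  ex:41  wr:42  — struct: M0 busy until I6 writes@34
I8  is:36  ro:43  ex:48  wr:49  — RAW R3: wait I7 write@42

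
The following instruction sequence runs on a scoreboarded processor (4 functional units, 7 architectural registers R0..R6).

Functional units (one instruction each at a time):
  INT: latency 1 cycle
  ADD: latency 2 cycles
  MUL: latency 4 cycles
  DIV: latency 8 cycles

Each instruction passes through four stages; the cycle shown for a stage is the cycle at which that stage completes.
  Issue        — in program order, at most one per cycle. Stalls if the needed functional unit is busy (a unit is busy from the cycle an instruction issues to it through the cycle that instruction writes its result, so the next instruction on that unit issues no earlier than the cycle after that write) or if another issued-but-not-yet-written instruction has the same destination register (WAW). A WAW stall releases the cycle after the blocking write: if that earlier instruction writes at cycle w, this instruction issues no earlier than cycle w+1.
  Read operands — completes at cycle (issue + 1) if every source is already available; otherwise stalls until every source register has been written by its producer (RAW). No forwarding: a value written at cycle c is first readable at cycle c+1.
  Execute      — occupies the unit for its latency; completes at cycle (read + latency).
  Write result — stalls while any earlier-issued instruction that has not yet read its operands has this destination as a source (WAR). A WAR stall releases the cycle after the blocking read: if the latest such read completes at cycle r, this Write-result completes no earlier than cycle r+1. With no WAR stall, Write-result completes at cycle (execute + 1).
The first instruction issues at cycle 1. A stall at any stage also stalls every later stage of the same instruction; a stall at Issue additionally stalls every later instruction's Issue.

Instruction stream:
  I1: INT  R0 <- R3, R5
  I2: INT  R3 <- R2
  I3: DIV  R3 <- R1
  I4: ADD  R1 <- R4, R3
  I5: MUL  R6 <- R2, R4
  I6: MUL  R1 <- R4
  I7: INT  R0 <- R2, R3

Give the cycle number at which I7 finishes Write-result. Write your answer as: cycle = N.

I1: IS=1 RO=2 EX=3 WR=4
I2: IS=5 RO=6 EX=7 WR=8  [struct: INT busy until I1 writes@4]
I3: IS=9 RO=10 EX=18 WR=19  [WAW R3: wait I2 write@8]
I4: IS=10 RO=20 EX=22 WR=23  [RAW R3: wait I3 write@19]
I5: IS=11 RO=12 EX=16 WR=17
I6: IS=24 RO=25 EX=29 WR=30  [WAW R1: wait I4 write@23]
I7: IS=25 RO=26 EX=27 WR=28

cycle = 28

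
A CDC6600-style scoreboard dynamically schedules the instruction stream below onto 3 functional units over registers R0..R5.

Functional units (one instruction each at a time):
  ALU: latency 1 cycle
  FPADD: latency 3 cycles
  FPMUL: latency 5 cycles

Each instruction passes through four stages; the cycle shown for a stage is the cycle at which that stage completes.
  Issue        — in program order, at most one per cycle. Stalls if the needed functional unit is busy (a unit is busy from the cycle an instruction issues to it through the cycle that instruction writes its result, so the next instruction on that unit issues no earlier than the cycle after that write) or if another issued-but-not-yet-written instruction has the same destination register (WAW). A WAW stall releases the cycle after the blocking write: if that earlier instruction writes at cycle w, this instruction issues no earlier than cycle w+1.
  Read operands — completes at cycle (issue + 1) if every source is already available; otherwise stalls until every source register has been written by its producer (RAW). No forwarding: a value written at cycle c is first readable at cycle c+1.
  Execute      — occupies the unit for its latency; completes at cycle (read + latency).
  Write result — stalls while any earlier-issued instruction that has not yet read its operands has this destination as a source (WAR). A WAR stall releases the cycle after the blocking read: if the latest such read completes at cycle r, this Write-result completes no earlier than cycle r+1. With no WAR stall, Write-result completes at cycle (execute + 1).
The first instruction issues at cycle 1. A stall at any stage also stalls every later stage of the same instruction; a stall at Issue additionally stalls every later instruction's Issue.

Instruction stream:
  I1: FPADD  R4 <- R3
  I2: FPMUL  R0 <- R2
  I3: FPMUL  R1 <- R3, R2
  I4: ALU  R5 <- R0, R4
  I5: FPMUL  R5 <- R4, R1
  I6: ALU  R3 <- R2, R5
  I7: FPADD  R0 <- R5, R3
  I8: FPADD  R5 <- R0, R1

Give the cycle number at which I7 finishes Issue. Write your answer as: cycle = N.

cycle = 20

c1: issue I1 (FPADD)
c2: I1 read-ops; issue I2 (FPMUL)
c3: I2 read-ops
c5: I1 finished on FPADD
c6: I1→R4
c8: I2 finished on FPMUL
c9: I2→R0
c10: issue I3 (FPMUL)
c11: I3 read-ops; issue I4 (ALU)
c12: I4 read-ops
c13: I4 finished on ALU
c14: I4→R5
c16: I3 finished on FPMUL
c17: I3→R1
c18: issue I5 (FPMUL)
c19: I5 read-ops; issue I6 (ALU)
c20: issue I7 (FPADD)
c24: I5 finished on FPMUL
c25: I5→R5
c26: I6 read-ops
c27: I6 finished on ALU
c28: I6→R3
c29: I7 read-ops
c32: I7 finished on FPADD
c33: I7→R0
c34: issue I8 (FPADD)
c35: I8 read-ops
c38: I8 finished on FPADD
c39: I8→R5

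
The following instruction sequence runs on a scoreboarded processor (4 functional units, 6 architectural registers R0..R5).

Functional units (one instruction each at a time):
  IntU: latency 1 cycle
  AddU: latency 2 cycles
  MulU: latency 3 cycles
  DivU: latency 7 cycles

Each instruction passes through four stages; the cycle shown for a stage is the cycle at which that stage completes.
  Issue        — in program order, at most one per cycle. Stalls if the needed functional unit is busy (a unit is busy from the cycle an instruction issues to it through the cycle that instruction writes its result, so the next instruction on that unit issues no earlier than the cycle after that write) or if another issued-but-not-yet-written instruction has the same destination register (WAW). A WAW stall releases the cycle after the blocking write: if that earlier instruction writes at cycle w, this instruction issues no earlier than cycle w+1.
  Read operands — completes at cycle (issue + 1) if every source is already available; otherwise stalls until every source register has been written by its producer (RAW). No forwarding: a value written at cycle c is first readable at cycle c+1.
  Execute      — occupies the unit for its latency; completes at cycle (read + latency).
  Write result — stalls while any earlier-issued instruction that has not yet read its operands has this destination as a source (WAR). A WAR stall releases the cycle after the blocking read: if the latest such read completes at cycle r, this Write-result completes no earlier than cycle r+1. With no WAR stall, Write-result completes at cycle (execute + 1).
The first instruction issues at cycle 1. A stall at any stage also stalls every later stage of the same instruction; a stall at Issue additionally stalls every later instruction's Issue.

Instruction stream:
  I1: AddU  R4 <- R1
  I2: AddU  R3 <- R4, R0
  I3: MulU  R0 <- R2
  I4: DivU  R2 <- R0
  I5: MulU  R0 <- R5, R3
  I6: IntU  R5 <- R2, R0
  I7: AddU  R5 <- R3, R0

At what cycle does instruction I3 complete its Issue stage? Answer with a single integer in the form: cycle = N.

cycle = 7

  I1 | 1 | 2 | 4 | 5
  I2 | 6 | 7 | 9 | 10   struct: AddU busy until I1 writes@5
  I3 | 7 | 8 | 11 | 12
  I4 | 8 | 13 | 20 | 21   RAW R0: wait I3 write@12
  I5 | 13 | 14 | 17 | 18   struct: MulU busy until I3 writes@12
  I6 | 14 | 22 | 23 | 24   RAW R2: wait I4 write@21
  I7 | 25 | 26 | 28 | 29   WAW R5: wait I6 write@24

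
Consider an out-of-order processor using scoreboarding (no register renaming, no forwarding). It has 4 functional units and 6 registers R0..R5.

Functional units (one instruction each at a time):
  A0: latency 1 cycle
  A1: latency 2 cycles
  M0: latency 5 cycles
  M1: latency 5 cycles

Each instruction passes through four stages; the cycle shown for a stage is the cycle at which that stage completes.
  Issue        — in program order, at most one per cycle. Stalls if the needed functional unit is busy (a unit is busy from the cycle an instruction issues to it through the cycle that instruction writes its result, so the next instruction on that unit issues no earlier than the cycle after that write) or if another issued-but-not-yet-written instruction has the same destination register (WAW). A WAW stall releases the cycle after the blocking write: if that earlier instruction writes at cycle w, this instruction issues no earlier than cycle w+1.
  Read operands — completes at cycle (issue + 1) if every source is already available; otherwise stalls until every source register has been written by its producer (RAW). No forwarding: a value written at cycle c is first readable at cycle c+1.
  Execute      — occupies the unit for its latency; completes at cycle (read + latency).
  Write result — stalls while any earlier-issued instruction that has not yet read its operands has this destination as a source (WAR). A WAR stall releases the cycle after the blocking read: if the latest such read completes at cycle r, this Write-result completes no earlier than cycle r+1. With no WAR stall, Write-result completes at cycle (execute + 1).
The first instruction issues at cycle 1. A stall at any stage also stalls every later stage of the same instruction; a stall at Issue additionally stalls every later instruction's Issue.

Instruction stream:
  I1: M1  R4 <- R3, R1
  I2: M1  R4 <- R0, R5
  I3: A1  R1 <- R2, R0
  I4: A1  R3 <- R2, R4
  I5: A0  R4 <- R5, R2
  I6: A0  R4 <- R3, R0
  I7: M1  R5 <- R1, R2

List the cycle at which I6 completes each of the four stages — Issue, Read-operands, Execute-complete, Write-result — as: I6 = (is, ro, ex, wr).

1) issue 1, read 2, done 7, write 8
2) issue 9, read 10, done 15, write 16  <struct: M1 busy until I1 writes@8>
3) issue 10, read 11, done 13, write 14
4) issue 15, read 17, done 19, write 20  <struct: A1 busy until I3 writes@14 / RAW R4: wait I2 write@16>
5) issue 17, read 18, done 19, write 20  <WAW R4: wait I2 write@16>
6) issue 21, read 22, done 23, write 24  <struct: A0 busy until I5 writes@20>
7) issue 22, read 23, done 28, write 29

I6 = (21, 22, 23, 24)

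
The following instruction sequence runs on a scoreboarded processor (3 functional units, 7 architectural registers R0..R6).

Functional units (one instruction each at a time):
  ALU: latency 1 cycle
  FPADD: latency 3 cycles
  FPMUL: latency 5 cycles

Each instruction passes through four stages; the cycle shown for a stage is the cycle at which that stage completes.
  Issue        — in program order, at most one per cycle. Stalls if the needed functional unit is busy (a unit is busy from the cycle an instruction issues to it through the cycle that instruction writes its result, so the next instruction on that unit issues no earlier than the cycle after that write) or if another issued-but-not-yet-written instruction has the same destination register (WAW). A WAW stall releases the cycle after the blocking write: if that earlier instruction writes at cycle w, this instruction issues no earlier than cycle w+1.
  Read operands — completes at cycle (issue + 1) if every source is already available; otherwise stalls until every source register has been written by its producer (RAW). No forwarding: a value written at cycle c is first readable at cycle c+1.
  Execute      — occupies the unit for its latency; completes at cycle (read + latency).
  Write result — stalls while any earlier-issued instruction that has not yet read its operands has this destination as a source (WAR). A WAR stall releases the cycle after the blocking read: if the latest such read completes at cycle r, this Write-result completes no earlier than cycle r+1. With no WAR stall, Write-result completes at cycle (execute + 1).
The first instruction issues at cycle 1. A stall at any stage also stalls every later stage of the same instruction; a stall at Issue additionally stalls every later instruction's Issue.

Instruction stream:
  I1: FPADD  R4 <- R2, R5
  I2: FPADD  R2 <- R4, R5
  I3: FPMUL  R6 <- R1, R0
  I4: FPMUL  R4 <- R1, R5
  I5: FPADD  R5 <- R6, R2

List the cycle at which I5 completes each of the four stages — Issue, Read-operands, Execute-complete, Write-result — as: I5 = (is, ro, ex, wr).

I5 = (17, 18, 21, 22)

[1] issue I1 (FPADD)
[2] I1 read-ops
[5] I1 finished on FPADD
[6] I1→R4
[7] issue I2 (FPADD)
[8] I2 read-ops; issue I3 (FPMUL)
[9] I3 read-ops
[11] I2 finished on FPADD
[12] I2→R2
[14] I3 finished on FPMUL
[15] I3→R6
[16] issue I4 (FPMUL)
[17] I4 read-ops; issue I5 (FPADD)
[18] I5 read-ops
[21] I5 finished on FPADD
[22] I4 finished on FPMUL; I5→R5
[23] I4→R4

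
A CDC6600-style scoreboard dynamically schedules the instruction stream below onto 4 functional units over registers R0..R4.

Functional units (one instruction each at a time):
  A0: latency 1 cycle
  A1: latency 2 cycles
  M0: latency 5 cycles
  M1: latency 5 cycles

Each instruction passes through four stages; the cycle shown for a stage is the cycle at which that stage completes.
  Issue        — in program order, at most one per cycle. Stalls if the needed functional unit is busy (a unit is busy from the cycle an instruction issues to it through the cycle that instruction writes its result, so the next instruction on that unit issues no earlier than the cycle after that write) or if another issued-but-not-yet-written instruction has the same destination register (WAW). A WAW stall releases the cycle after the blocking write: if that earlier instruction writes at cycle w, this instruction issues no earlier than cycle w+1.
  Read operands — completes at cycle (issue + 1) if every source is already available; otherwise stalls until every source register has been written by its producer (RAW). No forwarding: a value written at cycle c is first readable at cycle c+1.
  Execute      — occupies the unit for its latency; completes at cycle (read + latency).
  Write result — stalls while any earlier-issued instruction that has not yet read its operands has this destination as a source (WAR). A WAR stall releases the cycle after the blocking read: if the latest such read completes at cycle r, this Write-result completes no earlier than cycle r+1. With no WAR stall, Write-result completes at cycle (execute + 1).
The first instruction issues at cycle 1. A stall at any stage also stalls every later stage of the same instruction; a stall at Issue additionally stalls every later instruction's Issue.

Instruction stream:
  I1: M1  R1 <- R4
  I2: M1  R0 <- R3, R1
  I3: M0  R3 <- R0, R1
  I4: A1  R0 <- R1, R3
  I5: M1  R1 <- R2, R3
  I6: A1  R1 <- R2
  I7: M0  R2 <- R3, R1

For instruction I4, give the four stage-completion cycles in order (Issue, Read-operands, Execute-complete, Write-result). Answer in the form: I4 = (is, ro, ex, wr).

I4 = (17, 24, 26, 27)

1) issue 1, read 2, done 7, write 8
2) issue 9, read 10, done 15, write 16  <struct: M1 busy until I1 writes@8>
3) issue 10, read 17, done 22, write 23  <RAW R0: wait I2 write@16>
4) issue 17, read 24, done 26, write 27  <WAW R0: wait I2 write@16 / RAW R3: wait I3 write@23>
5) issue 18, read 24, done 29, write 30  <RAW R3: wait I3 write@23>
6) issue 31, read 32, done 34, write 35  <WAW R1: wait I5 write@30>
7) issue 32, read 36, done 41, write 42  <RAW R1: wait I6 write@35>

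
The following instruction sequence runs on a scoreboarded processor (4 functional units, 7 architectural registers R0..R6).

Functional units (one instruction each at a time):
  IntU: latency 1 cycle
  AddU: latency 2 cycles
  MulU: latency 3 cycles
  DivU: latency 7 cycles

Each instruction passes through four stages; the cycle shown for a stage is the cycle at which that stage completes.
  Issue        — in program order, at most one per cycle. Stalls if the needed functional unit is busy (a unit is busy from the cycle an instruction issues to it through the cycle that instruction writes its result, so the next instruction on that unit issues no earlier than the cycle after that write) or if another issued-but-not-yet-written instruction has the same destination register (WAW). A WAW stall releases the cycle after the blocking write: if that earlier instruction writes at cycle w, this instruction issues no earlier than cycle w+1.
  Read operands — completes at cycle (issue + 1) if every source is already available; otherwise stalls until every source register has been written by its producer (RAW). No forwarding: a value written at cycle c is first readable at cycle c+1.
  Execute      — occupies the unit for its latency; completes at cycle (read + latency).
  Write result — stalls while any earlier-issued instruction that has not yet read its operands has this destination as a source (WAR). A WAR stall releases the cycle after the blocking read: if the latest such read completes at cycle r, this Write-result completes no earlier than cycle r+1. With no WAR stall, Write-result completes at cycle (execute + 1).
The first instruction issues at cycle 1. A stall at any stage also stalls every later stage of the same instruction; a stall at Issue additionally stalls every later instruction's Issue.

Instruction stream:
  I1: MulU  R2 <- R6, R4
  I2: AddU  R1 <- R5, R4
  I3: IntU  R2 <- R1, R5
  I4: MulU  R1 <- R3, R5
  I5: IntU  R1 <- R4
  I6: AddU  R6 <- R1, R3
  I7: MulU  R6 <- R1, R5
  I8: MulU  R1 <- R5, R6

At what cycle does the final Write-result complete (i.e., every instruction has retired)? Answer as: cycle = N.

[I1] 1/2/5/6
[I2] 2/3/5/6
[I3] 7/8/9/10  (WAW R2: wait I1 write@6)
[I4] 8/9/12/13
[I5] 14/15/16/17  (WAW R1: wait I4 write@13)
[I6] 15/18/20/21  (RAW R1: wait I5 write@17)
[I7] 22/23/26/27  (WAW R6: wait I6 write@21)
[I8] 28/29/32/33  (struct: MulU busy until I7 writes@27)

cycle = 33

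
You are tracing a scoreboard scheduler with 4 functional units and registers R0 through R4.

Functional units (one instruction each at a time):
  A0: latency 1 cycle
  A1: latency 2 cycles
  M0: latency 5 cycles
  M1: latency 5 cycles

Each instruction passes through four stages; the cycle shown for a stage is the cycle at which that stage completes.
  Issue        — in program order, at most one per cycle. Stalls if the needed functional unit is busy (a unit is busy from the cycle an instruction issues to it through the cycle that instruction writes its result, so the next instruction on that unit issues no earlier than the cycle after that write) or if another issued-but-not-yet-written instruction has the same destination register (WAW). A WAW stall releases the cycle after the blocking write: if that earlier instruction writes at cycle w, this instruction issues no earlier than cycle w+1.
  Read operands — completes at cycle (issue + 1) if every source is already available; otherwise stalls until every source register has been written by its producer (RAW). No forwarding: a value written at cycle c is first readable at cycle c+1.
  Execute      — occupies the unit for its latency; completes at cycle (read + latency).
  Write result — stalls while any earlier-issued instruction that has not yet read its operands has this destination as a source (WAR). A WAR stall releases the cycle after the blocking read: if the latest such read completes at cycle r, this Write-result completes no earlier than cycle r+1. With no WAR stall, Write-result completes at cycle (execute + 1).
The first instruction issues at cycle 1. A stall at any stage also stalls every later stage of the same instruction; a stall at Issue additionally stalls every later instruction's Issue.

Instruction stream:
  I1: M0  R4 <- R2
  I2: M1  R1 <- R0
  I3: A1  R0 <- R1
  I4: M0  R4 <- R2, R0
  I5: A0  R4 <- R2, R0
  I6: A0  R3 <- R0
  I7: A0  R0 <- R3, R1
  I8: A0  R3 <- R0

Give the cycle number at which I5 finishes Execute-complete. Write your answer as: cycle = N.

[I1] 1/2/7/8
[I2] 2/3/8/9
[I3] 3/10/12/13  (RAW R1: wait I2 write@9)
[I4] 9/14/19/20  (struct: M0 busy until I1 writes@8; RAW R0: wait I3 write@13)
[I5] 21/22/23/24  (WAW R4: wait I4 write@20)
[I6] 25/26/27/28  (struct: A0 busy until I5 writes@24)
[I7] 29/30/31/32  (struct: A0 busy until I6 writes@28)
[I8] 33/34/35/36  (struct: A0 busy until I7 writes@32)

cycle = 23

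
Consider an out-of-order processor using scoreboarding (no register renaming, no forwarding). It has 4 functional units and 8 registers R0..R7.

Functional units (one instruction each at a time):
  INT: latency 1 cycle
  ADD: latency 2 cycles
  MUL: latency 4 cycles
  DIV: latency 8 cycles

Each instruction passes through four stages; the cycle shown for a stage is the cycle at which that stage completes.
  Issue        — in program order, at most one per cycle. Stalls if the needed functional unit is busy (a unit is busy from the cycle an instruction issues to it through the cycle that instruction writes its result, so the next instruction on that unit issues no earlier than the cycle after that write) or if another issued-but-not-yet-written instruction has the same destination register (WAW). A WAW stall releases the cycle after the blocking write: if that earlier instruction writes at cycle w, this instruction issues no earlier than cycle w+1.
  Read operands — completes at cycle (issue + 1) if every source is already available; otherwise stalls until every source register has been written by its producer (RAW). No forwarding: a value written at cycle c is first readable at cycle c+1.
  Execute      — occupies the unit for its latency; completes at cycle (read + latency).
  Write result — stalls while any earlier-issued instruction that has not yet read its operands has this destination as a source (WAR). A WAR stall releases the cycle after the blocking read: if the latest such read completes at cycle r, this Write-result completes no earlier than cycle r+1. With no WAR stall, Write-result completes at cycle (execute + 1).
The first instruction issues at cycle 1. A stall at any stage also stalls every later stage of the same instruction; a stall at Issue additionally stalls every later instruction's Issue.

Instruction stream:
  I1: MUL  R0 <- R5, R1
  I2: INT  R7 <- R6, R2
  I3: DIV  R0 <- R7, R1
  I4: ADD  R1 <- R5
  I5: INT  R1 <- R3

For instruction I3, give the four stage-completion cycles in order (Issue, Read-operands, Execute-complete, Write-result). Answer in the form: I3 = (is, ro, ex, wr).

I3 = (8, 9, 17, 18)

cycle 1: I1 issues→MUL
cycle 2: I1 reads | I2 issues→INT
cycle 3: I2 reads
cycle 4: I2 exec-done
cycle 5: I2 writes R7
cycle 6: I1 exec-done
cycle 7: I1 writes R0
cycle 8: I3 issues→DIV
cycle 9: I3 reads | I4 issues→ADD
cycle 10: I4 reads
cycle 12: I4 exec-done
cycle 13: I4 writes R1
cycle 14: I5 issues→INT
cycle 15: I5 reads
cycle 16: I5 exec-done
cycle 17: I3 exec-done | I5 writes R1
cycle 18: I3 writes R0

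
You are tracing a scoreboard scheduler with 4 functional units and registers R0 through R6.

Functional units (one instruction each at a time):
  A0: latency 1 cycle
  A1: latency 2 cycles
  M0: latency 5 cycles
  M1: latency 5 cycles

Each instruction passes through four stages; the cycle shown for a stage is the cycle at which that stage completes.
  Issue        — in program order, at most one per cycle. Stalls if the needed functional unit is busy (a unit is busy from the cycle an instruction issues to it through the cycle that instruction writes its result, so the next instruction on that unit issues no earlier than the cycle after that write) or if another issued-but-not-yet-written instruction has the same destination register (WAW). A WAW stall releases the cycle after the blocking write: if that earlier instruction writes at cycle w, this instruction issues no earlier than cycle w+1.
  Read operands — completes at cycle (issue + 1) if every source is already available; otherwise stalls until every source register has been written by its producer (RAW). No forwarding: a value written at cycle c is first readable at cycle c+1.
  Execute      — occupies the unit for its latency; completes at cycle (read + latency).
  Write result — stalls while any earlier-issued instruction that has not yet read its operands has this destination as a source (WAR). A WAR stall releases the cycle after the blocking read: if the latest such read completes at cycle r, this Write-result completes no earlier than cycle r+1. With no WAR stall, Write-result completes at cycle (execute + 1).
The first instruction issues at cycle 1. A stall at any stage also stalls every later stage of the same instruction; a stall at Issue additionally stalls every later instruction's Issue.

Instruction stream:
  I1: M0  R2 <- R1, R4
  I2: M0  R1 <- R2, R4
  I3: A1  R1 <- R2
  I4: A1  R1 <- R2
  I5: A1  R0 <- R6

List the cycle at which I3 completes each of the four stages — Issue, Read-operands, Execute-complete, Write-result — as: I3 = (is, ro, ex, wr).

I3 = (17, 18, 20, 21)

[1] I1 issues→M0
[2] I1 reads
[7] I1 exec-done
[8] I1 writes R2
[9] I2 issues→M0
[10] I2 reads
[15] I2 exec-done
[16] I2 writes R1
[17] I3 issues→A1
[18] I3 reads
[20] I3 exec-done
[21] I3 writes R1
[22] I4 issues→A1
[23] I4 reads
[25] I4 exec-done
[26] I4 writes R1
[27] I5 issues→A1
[28] I5 reads
[30] I5 exec-done
[31] I5 writes R0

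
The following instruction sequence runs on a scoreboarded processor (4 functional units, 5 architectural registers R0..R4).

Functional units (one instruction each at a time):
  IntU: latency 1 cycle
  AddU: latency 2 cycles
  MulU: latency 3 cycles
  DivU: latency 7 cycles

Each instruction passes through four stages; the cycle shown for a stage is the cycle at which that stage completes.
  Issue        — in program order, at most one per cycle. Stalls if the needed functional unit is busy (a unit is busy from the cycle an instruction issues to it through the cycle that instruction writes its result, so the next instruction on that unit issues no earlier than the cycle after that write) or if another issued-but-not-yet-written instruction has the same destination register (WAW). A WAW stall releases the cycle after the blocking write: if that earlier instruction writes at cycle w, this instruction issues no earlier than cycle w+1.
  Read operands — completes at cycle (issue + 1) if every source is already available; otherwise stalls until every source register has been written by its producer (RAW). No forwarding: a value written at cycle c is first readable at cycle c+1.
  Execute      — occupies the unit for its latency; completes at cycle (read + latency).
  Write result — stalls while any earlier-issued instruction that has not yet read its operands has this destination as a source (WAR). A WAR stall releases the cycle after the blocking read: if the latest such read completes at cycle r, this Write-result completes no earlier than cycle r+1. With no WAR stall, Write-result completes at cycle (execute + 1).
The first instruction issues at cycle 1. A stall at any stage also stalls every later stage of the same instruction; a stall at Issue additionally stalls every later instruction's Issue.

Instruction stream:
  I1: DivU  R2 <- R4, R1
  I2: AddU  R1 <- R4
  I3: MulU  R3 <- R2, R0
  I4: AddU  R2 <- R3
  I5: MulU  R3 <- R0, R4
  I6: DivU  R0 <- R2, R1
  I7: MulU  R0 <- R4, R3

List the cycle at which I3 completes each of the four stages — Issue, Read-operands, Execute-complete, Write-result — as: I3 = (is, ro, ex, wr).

t=1  I1→DivU
t=2  I1 RO, I2→AddU
t=3  I2 RO, I3→MulU
t=5  I2 EX
t=6  I2 WR R1
t=9  I1 EX
t=10  I1 WR R2
t=11  I3 RO, I4→AddU
t=14  I3 EX
t=15  I3 WR R3
t=16  I4 RO, I5→MulU
t=17  I5 RO, I6→DivU
t=18  I4 EX
t=19  I4 WR R2
t=20  I5 EX, I6 RO
t=21  I5 WR R3
t=27  I6 EX
t=28  I6 WR R0
t=29  I7→MulU
t=30  I7 RO
t=33  I7 EX
t=34  I7 WR R0

I3 = (3, 11, 14, 15)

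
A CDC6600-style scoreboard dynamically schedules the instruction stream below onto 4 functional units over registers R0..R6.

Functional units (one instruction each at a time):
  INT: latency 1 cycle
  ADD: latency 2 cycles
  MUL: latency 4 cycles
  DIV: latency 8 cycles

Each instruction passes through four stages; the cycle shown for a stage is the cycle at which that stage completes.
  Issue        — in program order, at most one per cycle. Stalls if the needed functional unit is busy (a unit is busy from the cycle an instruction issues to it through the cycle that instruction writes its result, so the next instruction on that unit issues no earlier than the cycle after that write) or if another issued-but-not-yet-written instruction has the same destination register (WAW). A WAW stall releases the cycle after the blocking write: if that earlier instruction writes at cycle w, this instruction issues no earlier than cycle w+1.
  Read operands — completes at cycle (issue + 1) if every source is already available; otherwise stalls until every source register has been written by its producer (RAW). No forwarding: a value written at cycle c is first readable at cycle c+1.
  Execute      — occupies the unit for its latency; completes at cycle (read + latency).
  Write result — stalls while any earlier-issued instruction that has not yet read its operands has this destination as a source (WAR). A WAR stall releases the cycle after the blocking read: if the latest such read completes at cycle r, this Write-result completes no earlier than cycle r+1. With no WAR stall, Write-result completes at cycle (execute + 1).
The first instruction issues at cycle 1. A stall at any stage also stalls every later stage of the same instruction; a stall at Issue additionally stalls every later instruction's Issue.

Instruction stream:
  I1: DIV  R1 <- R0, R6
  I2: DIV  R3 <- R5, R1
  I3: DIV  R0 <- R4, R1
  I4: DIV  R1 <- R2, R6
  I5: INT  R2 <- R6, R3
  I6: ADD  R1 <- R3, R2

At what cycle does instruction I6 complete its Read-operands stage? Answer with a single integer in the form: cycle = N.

cycle = 46

[I1] 1/2/10/11
[I2] 12/13/21/22  (struct: DIV busy until I1 writes@11)
[I3] 23/24/32/33  (struct: DIV busy until I2 writes@22)
[I4] 34/35/43/44  (struct: DIV busy until I3 writes@33)
[I5] 35/36/37/38
[I6] 45/46/48/49  (WAW R1: wait I4 write@44)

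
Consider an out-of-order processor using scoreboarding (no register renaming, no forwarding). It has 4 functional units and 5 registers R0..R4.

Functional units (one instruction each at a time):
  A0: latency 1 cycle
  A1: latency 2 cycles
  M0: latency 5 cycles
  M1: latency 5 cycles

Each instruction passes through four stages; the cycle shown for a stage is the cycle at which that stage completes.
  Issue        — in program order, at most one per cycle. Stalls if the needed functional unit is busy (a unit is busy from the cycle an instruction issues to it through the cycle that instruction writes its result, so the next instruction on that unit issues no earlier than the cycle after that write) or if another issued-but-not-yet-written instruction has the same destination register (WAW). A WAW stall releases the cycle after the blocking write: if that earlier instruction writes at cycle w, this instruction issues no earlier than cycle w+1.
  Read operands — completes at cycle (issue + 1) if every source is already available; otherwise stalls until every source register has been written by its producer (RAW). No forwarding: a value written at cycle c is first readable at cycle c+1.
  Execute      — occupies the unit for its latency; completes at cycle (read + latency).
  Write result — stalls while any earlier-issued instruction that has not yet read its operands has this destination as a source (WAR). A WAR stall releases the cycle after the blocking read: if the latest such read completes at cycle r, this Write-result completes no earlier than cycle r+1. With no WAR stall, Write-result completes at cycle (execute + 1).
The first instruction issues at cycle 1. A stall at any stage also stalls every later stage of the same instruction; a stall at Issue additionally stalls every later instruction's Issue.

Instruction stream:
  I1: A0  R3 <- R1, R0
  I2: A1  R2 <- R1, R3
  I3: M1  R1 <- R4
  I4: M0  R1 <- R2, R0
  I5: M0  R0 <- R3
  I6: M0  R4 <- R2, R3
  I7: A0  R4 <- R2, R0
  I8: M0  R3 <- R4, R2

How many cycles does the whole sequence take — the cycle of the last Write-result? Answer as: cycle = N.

cycle = 45

c1: I1 issues→A0
c2: I1 reads | I2 issues→A1
c3: I1 exec-done | I3 issues→M1
c4: I1 writes R3 | I3 reads
c5: I2 reads
c7: I2 exec-done
c8: I2 writes R2
c9: I3 exec-done
c10: I3 writes R1
c11: I4 issues→M0
c12: I4 reads
c17: I4 exec-done
c18: I4 writes R1
c19: I5 issues→M0
c20: I5 reads
c25: I5 exec-done
c26: I5 writes R0
c27: I6 issues→M0
c28: I6 reads
c33: I6 exec-done
c34: I6 writes R4
c35: I7 issues→A0
c36: I7 reads | I8 issues→M0
c37: I7 exec-done
c38: I7 writes R4
c39: I8 reads
c44: I8 exec-done
c45: I8 writes R3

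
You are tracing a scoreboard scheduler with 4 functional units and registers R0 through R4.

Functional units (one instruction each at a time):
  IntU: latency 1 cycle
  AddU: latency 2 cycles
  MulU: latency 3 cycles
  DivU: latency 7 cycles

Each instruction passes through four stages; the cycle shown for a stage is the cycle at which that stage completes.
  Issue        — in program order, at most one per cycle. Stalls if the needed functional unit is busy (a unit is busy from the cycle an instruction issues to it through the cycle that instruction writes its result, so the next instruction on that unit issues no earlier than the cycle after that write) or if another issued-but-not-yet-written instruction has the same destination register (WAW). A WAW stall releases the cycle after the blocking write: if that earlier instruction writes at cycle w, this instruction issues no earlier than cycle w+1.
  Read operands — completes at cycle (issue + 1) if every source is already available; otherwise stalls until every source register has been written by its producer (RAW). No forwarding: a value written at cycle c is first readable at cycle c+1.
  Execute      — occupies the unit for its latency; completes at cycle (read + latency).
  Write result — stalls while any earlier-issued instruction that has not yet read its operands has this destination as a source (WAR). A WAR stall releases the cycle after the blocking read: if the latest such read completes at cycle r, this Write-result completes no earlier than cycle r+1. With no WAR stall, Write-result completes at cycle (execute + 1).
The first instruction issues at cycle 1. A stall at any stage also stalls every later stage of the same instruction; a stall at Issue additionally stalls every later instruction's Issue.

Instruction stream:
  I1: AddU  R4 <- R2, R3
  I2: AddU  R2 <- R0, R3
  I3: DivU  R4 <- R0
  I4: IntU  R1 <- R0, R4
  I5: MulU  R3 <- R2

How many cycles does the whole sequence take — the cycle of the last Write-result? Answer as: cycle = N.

[1] I1 issues→AddU
[2] I1 reads
[4] I1 exec-done
[5] I1 writes R4
[6] I2 issues→AddU
[7] I2 reads, I3 issues→DivU
[8] I3 reads, I4 issues→IntU
[9] I2 exec-done, I5 issues→MulU
[10] I2 writes R2
[11] I5 reads
[14] I5 exec-done
[15] I3 exec-done, I5 writes R3
[16] I3 writes R4
[17] I4 reads
[18] I4 exec-done
[19] I4 writes R1

cycle = 19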